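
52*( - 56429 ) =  - 2934308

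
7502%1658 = 870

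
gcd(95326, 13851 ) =1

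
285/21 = 95/7 = 13.57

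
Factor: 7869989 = 43^1*183023^1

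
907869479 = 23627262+884242217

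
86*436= 37496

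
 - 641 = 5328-5969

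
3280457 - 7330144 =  - 4049687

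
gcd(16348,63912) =4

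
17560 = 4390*4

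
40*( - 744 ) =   -  29760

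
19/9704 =19/9704 = 0.00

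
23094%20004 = 3090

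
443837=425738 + 18099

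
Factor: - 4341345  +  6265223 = 2^1*11^1*157^1  *557^1 = 1923878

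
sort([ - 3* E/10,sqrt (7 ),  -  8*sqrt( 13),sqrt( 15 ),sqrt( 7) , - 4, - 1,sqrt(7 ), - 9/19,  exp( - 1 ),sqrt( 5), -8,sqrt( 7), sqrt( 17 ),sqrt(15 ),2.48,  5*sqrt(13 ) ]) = [ -8*sqrt(13 ), - 8, - 4, - 1 , - 3 *E/10, - 9/19, exp(-1),sqrt(5),2.48, sqrt (7), sqrt( 7 ), sqrt( 7),sqrt ( 7),sqrt( 15),sqrt (15 ),  sqrt (17),  5*sqrt(13 ) ] 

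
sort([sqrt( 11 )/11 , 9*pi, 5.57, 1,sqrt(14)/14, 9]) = [sqrt(14)/14, sqrt(11 ) /11,1, 5.57 , 9, 9*pi]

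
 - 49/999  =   -1+950/999 = - 0.05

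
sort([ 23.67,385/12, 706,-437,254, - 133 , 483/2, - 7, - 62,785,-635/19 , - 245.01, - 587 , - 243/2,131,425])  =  [ - 587, - 437,-245.01, - 133, - 243/2, - 62, - 635/19, - 7,23.67,385/12,131,  483/2,254, 425, 706,785]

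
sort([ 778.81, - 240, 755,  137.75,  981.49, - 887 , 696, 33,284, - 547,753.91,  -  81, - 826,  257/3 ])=[ - 887, - 826, - 547, - 240, -81,  33,257/3,  137.75, 284,696, 753.91,  755, 778.81,  981.49 ]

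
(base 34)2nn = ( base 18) 9b3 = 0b110000101101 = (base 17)AD6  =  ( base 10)3117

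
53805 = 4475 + 49330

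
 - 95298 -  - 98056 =2758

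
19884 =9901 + 9983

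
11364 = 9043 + 2321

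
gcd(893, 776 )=1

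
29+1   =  30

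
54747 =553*99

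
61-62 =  -1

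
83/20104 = 83/20104  =  0.00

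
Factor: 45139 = 45139^1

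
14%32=14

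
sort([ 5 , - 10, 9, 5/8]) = [ - 10, 5/8,5,9 ] 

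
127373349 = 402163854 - 274790505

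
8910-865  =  8045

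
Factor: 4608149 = 7^1*13^1*79^1 * 641^1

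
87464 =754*116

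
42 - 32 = 10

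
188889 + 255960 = 444849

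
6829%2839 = 1151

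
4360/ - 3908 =-1090/977 = - 1.12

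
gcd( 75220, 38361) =1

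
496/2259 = 496/2259 = 0.22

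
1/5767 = 1/5767 = 0.00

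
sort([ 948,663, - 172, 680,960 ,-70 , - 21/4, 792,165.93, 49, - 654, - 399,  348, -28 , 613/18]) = [ - 654, - 399, -172 , - 70, - 28, - 21/4, 613/18, 49,165.93 , 348,  663,680,792,948 , 960] 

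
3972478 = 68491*58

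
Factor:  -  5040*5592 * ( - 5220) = 2^9*3^5*5^2 * 7^1*29^1*233^1  =  147118809600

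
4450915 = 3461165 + 989750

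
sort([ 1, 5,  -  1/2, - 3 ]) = [ - 3, - 1/2,1, 5]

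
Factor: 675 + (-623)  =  52  =  2^2*13^1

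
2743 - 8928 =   -  6185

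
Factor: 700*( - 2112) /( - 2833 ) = 2^8*3^1 * 5^2 * 7^1*11^1 * 2833^( - 1) = 1478400/2833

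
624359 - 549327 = 75032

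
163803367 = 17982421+145820946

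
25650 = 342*75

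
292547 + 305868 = 598415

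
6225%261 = 222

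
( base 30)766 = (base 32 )6am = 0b1100101010110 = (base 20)G46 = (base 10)6486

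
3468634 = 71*48854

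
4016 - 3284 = 732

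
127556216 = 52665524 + 74890692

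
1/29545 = 1/29545 = 0.00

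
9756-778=8978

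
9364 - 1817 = 7547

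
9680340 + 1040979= 10721319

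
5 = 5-0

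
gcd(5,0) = 5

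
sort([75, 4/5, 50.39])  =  [ 4/5,50.39,75 ] 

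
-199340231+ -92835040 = - 292175271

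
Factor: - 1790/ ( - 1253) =2^1*5^1 *7^( - 1)=10/7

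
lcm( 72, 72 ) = 72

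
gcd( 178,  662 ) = 2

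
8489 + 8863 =17352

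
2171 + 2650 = 4821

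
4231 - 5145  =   - 914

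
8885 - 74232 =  - 65347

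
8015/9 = 8015/9  =  890.56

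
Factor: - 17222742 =-2^1*3^2 * 449^1 *2131^1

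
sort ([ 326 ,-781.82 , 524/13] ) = [ - 781.82, 524/13, 326 ]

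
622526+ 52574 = 675100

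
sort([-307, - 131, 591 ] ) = [- 307, - 131, 591 ]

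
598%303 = 295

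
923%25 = 23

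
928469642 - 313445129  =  615024513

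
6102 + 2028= 8130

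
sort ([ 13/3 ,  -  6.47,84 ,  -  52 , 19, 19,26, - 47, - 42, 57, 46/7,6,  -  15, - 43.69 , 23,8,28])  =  [ - 52, - 47,-43.69, - 42, - 15, - 6.47, 13/3, 6, 46/7 , 8,19,19, 23,  26,  28 , 57 , 84]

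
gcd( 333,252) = 9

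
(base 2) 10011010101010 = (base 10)9898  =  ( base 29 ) BM9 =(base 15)2DED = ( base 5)304043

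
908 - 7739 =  - 6831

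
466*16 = 7456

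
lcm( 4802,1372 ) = 9604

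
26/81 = 26/81 = 0.32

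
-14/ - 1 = 14+ 0/1= 14.00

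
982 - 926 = 56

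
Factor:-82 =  -2^1*41^1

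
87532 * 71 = 6214772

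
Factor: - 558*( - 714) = 2^2*3^3*7^1*17^1*31^1= 398412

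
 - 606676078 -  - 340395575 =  - 266280503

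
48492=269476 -220984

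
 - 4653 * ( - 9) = 41877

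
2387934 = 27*88442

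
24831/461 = 24831/461=53.86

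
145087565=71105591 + 73981974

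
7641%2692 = 2257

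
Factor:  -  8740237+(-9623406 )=-18363643 = - 2441^1*7523^1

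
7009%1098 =421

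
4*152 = 608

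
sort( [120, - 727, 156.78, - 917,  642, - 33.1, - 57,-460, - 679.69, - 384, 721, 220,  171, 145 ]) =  [ - 917, - 727, - 679.69, - 460, - 384, - 57, - 33.1,120, 145,156.78,171,220,642,721]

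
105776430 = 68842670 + 36933760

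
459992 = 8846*52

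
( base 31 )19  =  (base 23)1h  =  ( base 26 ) 1e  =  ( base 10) 40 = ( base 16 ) 28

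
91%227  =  91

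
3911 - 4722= -811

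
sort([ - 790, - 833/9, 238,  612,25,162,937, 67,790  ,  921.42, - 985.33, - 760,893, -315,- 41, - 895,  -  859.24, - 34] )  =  [ - 985.33, - 895,  -  859.24, - 790,-760 , - 315, - 833/9, - 41  , - 34,25, 67,162,238, 612, 790,893 , 921.42, 937]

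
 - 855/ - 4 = 855/4 = 213.75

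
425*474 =201450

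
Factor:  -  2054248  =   - 2^3*7^1*36683^1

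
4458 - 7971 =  - 3513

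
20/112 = 5/28= 0.18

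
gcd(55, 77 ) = 11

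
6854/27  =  6854/27 = 253.85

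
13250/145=2650/29 = 91.38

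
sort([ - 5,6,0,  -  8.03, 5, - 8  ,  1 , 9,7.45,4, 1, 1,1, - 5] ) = [ - 8.03, - 8, - 5, - 5, 0,  1,1 , 1, 1,4, 5,  6,  7.45, 9 ] 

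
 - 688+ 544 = - 144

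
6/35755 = 6/35755 = 0.00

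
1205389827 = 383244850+822144977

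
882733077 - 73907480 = 808825597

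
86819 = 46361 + 40458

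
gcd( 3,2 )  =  1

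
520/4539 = 520/4539 = 0.11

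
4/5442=2/2721 = 0.00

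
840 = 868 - 28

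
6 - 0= 6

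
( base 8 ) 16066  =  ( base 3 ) 100220111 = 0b1110000110110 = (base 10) 7222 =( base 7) 30025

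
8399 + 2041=10440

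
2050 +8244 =10294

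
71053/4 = 71053/4 = 17763.25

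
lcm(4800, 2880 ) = 14400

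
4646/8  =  580 + 3/4 = 580.75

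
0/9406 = 0 = 0.00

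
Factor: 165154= 2^1 * 11^1*7507^1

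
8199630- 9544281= - 1344651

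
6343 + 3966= 10309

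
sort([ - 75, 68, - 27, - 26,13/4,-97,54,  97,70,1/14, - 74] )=[  -  97, - 75,-74, - 27, - 26 , 1/14,13/4, 54, 68 , 70, 97]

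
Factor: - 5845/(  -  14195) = 7/17 = 7^1*17^ ( - 1 )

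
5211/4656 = 1 + 185/1552 = 1.12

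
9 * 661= 5949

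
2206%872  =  462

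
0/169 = 0 = 0.00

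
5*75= 375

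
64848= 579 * 112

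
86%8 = 6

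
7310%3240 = 830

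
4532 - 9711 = -5179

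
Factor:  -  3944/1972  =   - 2^1=- 2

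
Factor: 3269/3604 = 2^(  -  2)*7^1*17^( - 1 )*53^( - 1)*467^1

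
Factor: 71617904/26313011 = 2^4*61^1 * 1151^( - 1 )*22861^ ( - 1)*73379^1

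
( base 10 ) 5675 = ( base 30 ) 695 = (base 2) 1011000101011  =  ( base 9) 7705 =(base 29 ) 6LK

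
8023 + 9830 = 17853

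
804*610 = 490440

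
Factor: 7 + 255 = 2^1*131^1= 262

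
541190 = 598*905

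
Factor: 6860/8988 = 3^( - 1 )*5^1*7^2*107^(  -  1 )= 245/321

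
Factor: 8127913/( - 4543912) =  - 2^ (-3 )  *383^(-1) *1483^ ( - 1 )*1801^1*4513^1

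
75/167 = 75/167 = 0.45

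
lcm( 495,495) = 495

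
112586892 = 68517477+44069415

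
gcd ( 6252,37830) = 6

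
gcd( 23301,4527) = 9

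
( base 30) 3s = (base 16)76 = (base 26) 4e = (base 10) 118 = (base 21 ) 5D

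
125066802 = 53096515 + 71970287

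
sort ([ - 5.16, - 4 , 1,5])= [ - 5.16, -4,1 , 5]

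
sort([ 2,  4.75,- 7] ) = [ - 7,2,4.75]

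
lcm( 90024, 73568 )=6841824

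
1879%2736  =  1879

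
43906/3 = 43906/3 = 14635.33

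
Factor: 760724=2^2*190181^1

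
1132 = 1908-776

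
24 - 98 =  - 74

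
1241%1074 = 167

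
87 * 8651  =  752637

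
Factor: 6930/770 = 3^2 =9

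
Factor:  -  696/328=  - 3^1*29^1 *41^( - 1 ) = - 87/41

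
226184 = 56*4039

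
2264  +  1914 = 4178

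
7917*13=102921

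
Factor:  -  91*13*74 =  - 87542 = - 2^1  *7^1 * 13^2*37^1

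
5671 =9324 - 3653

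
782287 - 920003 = - 137716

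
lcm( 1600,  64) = 1600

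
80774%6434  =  3566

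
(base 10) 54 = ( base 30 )1o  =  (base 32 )1m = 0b110110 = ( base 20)2E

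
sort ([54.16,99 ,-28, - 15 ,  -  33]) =[  -  33,- 28, - 15,54.16, 99 ]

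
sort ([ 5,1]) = [1,5] 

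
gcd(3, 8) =1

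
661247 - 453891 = 207356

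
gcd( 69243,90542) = 1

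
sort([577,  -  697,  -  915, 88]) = [- 915, - 697 , 88, 577] 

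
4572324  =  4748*963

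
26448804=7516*3519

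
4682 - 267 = 4415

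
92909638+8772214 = 101681852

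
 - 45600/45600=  - 1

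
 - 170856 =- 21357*8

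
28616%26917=1699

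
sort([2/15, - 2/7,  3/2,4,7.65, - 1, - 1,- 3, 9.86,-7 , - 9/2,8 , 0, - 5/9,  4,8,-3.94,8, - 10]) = [ - 10 ,-7, - 9/2,-3.94, - 3, - 1,  -  1  , - 5/9, - 2/7,0,2/15, 3/2,4 , 4, 7.65, 8, 8, 8, 9.86] 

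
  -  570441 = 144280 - 714721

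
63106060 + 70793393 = 133899453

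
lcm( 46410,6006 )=510510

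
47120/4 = 11780 = 11780.00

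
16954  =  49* 346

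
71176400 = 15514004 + 55662396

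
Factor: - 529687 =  - 529687^1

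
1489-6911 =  - 5422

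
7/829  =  7/829 = 0.01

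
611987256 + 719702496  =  1331689752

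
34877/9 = 34877/9 = 3875.22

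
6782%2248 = 38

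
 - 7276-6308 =-13584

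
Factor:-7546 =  - 2^1*7^3 * 11^1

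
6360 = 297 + 6063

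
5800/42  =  2900/21 = 138.10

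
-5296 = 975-6271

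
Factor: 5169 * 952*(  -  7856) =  - 38658496128=- 2^7*3^1*7^1  *17^1*491^1*1723^1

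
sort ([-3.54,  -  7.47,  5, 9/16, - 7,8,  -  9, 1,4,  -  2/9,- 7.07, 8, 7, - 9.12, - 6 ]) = [  -  9.12 , - 9, - 7.47, - 7.07, - 7, - 6,- 3.54,  -  2/9, 9/16,  1, 4,5,7, 8,8 ] 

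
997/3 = 332 + 1/3 = 332.33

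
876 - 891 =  - 15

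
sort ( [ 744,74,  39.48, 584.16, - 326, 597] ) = [-326, 39.48, 74,584.16,  597 , 744 ]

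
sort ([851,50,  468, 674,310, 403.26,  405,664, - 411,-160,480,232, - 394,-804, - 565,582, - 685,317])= [-804, -685,-565,- 411, - 394,  -  160,  50, 232, 310, 317, 403.26,405,468,480,582,664, 674,851 ] 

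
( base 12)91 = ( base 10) 109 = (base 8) 155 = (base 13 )85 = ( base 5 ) 414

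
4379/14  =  312+11/14 = 312.79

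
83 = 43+40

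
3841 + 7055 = 10896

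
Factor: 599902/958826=11^( - 1 )*41^( - 1)*1063^( - 1)* 299951^1 = 299951/479413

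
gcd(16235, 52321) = 1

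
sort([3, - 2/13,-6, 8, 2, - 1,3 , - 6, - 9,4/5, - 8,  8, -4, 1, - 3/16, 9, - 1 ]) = [ - 9, - 8, - 6 , - 6, - 4, - 1,-1, - 3/16, - 2/13, 4/5, 1,2,3, 3 , 8,8,9 ] 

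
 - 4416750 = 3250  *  ( -1359)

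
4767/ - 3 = - 1589/1 = - 1589.00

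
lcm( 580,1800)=52200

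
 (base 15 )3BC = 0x354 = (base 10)852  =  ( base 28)12c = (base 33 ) pr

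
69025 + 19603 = 88628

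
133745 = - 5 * ( - 26749) 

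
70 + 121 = 191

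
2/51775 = 2/51775  =  0.00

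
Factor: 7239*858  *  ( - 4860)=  - 30185761320 =- 2^3* 3^7*  5^1 * 11^1*13^1*19^1*127^1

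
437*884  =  386308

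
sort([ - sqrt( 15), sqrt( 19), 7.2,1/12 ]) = [ - sqrt(15 ),1/12,sqrt (19),7.2]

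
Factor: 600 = 2^3*3^1*5^2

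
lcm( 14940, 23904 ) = 119520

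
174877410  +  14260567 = 189137977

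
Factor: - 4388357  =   - 487^1*9011^1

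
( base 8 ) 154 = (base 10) 108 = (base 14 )7A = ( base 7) 213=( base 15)73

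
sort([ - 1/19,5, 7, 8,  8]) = [- 1/19,5, 7,8, 8]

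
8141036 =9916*821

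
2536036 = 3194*794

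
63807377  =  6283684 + 57523693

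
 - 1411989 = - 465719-946270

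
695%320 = 55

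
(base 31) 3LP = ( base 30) 3SJ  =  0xde7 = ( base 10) 3559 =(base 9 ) 4784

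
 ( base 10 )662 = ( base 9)815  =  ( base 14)354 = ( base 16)296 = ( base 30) m2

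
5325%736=173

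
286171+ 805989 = 1092160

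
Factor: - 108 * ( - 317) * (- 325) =-11126700 = - 2^2*3^3*5^2*13^1 * 317^1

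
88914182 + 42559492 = 131473674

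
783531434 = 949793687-166262253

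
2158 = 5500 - 3342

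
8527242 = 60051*142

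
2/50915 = 2/50915 = 0.00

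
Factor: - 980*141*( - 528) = 2^6*3^2*5^1*7^2*11^1*47^1 = 72959040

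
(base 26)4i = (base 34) 3k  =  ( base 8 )172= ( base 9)145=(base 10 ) 122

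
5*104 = 520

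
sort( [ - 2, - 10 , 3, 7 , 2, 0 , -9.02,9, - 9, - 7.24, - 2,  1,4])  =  [ - 10, - 9.02, - 9, - 7.24, - 2, -2,0 , 1, 2,3,4,7, 9]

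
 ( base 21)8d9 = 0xEE2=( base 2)111011100010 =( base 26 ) 5ge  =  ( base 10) 3810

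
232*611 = 141752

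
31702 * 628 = 19908856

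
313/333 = 313/333 = 0.94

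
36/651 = 12/217 = 0.06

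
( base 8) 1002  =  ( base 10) 514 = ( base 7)1333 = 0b1000000010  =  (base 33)fj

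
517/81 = 517/81 = 6.38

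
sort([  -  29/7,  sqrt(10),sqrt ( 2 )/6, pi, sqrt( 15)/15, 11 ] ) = [ - 29/7, sqrt (2 )/6,sqrt( 15 ) /15, pi, sqrt( 10), 11]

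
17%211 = 17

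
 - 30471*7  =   - 213297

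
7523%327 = 2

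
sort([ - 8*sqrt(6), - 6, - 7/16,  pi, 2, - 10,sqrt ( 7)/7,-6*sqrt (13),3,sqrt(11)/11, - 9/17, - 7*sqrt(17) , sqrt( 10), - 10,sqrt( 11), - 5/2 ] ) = [ - 7*sqrt(17), - 6*sqrt( 13), - 8*sqrt( 6), - 10, - 10, - 6, - 5/2, - 9/17, - 7/16, sqrt(11)/11, sqrt(7)/7, 2,3, pi,sqrt( 10 )  ,  sqrt( 11 ) ] 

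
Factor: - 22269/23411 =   -  3^1*13^1*41^( - 1)=- 39/41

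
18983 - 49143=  - 30160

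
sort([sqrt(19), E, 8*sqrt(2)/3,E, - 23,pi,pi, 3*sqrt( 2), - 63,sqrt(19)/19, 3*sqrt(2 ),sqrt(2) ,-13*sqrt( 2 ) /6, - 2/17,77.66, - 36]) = [  -  63, - 36, - 23, - 13*sqrt( 2)/6, - 2/17 , sqrt( 19) /19,sqrt( 2 ),E,E, pi,pi,8*sqrt( 2 ) /3, 3*sqrt(2),3*sqrt (2 ) , sqrt( 19 ), 77.66]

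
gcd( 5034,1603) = 1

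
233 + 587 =820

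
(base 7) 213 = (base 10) 108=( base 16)6c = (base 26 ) 44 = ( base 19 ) 5D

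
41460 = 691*60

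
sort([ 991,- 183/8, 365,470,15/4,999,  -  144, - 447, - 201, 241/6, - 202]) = [ - 447, - 202, - 201, - 144,  -  183/8, 15/4,241/6,365,  470,991,999]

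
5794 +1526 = 7320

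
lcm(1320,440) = 1320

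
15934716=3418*4662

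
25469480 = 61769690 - 36300210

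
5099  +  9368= 14467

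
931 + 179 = 1110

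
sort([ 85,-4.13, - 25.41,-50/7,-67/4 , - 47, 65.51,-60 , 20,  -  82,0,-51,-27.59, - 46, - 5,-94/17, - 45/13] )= [ -82,-60, - 51, -47, - 46,-27.59, - 25.41, - 67/4, - 50/7, - 94/17 ,-5, - 4.13, - 45/13, 0, 20, 65.51,  85] 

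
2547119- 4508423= - 1961304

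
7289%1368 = 449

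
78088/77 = 78088/77 = 1014.13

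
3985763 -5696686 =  - 1710923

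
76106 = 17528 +58578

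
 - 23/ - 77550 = 23/77550=0.00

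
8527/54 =157 + 49/54 = 157.91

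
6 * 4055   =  24330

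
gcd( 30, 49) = 1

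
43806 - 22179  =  21627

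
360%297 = 63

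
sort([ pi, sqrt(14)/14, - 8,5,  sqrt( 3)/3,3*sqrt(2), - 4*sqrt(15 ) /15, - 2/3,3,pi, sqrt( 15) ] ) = [-8,  -  4*sqrt(15)/15,  -  2/3,sqrt(14 )/14,  sqrt( 3)/3, 3, pi, pi, sqrt( 15 ), 3* sqrt( 2 ),5 ] 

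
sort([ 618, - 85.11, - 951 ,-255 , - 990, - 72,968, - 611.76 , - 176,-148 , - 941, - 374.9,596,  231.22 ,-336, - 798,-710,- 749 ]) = [ - 990, - 951,-941, - 798, - 749, - 710, - 611.76,- 374.9, - 336, - 255, - 176, - 148, -85.11, - 72,231.22,596, 618,968 ] 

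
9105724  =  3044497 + 6061227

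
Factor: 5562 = 2^1*3^3 * 103^1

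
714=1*714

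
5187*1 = 5187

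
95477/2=47738+1/2= 47738.50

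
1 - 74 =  - 73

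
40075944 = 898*44628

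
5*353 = 1765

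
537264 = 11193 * 48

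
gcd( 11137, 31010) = 7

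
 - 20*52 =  - 1040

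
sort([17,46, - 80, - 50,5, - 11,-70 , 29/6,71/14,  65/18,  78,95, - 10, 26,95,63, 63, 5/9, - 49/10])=[ - 80 ,  -  70, - 50, - 11, - 10, - 49/10, 5/9,65/18,29/6, 5,71/14,  17, 26 , 46, 63,63, 78,95,95]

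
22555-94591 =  - 72036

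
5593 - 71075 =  - 65482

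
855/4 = 213 + 3/4 =213.75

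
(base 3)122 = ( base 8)21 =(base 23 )H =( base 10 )17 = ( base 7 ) 23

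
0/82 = 0 = 0.00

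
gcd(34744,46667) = 1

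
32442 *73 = 2368266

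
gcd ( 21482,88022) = 2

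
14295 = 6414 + 7881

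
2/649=2/649 =0.00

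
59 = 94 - 35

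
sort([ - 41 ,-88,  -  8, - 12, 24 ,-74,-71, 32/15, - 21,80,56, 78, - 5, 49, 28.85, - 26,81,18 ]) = [ - 88, - 74, - 71, - 41, - 26, - 21  , - 12,- 8 , - 5,32/15  ,  18,24,28.85,49, 56,  78,80,81 ]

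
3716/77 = 48 + 20/77 = 48.26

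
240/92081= 240/92081 = 0.00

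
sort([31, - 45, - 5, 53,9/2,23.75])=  [ - 45, - 5 , 9/2,23.75,31,53] 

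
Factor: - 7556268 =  - 2^2 * 3^1*629689^1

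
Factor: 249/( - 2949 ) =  - 83/983  =  - 83^1*983^( - 1 )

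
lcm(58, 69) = 4002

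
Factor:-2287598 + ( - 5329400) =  - 2^1*229^1 * 16631^1=   - 7616998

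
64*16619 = 1063616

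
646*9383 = 6061418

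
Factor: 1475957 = 7^1*17^1*79^1 * 157^1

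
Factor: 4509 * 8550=2^1*3^5*5^2*19^1*167^1 = 38551950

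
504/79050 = 84/13175 = 0.01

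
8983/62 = 144+55/62 = 144.89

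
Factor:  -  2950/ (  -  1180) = 2^( - 1)*5^1 =5/2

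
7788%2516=240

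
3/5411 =3/5411 = 0.00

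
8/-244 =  - 1+59/61  =  - 0.03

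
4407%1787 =833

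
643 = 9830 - 9187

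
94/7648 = 47/3824 = 0.01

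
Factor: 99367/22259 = 22259^ ( - 1)*99367^1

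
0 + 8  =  8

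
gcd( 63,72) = 9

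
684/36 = 19 = 19.00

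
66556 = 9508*7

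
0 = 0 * 72110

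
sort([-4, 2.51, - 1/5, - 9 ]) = [ - 9, - 4, - 1/5, 2.51] 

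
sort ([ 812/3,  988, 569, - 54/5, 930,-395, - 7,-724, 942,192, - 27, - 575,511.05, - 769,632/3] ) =[-769 , - 724 , - 575, - 395, - 27, - 54/5 , - 7 , 192, 632/3, 812/3, 511.05, 569,930, 942, 988]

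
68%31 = 6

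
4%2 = 0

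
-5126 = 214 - 5340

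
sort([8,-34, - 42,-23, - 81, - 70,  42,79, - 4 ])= [ -81, - 70, - 42, - 34, - 23,  -  4, 8,42,79]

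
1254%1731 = 1254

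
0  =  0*9239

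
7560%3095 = 1370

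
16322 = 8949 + 7373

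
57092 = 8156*7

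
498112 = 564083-65971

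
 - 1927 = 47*( - 41)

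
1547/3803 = 1547/3803 = 0.41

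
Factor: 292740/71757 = 2^2 * 3^( - 1)*5^1 * 41^1 * 67^( - 1 )  =  820/201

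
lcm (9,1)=9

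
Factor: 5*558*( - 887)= - 2474730 = -2^1*3^2*5^1*31^1*887^1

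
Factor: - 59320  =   - 2^3*5^1*1483^1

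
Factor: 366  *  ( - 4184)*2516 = - 3852861504  =  - 2^6*3^1*17^1*37^1 * 61^1 * 523^1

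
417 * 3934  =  1640478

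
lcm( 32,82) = 1312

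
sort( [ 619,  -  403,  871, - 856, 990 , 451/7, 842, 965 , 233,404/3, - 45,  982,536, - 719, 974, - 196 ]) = [ - 856, - 719, - 403,- 196, - 45, 451/7, 404/3,  233,536 , 619,842, 871,  965,  974, 982, 990]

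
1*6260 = 6260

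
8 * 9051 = 72408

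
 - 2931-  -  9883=6952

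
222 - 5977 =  - 5755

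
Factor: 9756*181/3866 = 2^1 * 3^2*181^1 *271^1*1933^(-1) = 882918/1933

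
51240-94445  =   - 43205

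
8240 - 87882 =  - 79642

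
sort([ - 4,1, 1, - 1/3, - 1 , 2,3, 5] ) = [ - 4, - 1, - 1/3, 1, 1,2, 3,5] 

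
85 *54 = 4590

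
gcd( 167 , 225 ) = 1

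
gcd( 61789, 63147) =679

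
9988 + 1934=11922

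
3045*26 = 79170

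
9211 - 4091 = 5120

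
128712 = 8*16089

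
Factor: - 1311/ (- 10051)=3^1*23^( - 1) = 3/23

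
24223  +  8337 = 32560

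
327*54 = 17658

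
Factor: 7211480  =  2^3*5^1 *180287^1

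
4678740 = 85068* 55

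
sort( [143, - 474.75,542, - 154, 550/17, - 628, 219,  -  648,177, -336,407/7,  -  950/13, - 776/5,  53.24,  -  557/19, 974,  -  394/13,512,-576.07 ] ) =[ -648, - 628, -576.07, - 474.75,-336,- 776/5, - 154,-950/13, - 394/13, - 557/19, 550/17 , 53.24,407/7, 143, 177,219, 512,542, 974] 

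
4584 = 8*573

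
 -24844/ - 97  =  24844/97 = 256.12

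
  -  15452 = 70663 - 86115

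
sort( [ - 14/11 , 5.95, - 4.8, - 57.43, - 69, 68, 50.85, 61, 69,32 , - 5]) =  [-69, - 57.43,-5, - 4.8 , - 14/11,5.95, 32,50.85,61  ,  68, 69]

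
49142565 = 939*52335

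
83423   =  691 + 82732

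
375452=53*7084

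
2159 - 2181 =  - 22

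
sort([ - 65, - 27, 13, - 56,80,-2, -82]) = [ - 82, - 65, - 56  ,  -  27,-2, 13, 80 ] 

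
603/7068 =201/2356 = 0.09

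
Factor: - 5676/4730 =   -  2^1*3^1 * 5^(-1 ) = -6/5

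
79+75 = 154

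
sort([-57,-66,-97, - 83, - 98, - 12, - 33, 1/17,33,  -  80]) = [ - 98, - 97, - 83, - 80, - 66,-57 , - 33, - 12,1/17, 33]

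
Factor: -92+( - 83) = -175 = -  5^2*7^1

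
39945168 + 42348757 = 82293925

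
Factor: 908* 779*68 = 48098576 = 2^4 * 17^1*19^1*41^1*227^1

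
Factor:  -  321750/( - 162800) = 2^(-3 )*3^2*5^1*13^1*37^( - 1) = 585/296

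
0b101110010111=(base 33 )2NU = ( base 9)4056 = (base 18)92F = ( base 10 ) 2967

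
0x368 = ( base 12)608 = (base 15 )3D2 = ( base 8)1550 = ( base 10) 872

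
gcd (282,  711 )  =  3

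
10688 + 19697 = 30385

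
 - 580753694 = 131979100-712732794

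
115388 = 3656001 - 3540613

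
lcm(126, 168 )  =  504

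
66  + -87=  - 21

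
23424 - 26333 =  - 2909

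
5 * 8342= 41710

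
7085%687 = 215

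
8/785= 8/785 = 0.01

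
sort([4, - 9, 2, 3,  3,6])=[ - 9,2, 3, 3,4,6 ]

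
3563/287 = 12 + 17/41=12.41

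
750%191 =177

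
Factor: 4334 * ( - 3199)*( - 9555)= 2^1*3^1 * 5^1 * 7^3*11^1*13^1*197^1*457^1 = 132474972630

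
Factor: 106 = 2^1*53^1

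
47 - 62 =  - 15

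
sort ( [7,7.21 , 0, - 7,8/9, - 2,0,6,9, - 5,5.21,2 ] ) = [ - 7, - 5, - 2, 0, 0,8/9,2,5.21, 6,7,7.21,9]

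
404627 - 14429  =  390198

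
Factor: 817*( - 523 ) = - 19^1*43^1 * 523^1 = - 427291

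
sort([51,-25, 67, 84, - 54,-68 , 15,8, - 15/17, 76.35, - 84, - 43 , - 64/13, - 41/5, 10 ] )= [  -  84, - 68,-54,  -  43, - 25, - 41/5, - 64/13, - 15/17, 8, 10,15,  51,67 , 76.35,  84 ] 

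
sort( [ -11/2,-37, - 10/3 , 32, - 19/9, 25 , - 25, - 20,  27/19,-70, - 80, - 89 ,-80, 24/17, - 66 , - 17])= [ - 89, - 80, - 80, - 70, - 66, - 37, - 25, - 20, - 17, - 11/2, - 10/3,- 19/9,24/17,27/19,25,32] 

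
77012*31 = 2387372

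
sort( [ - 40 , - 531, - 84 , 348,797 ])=[-531, - 84 , - 40,348,797 ] 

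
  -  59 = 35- 94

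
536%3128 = 536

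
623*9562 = 5957126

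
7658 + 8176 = 15834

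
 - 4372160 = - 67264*65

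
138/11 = 12 +6/11 = 12.55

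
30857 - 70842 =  - 39985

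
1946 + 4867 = 6813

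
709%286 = 137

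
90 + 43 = 133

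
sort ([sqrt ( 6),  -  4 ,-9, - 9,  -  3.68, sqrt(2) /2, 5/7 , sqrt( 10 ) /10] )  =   [  -  9, - 9, - 4, - 3.68, sqrt( 10)/10, sqrt(2 ) /2, 5/7, sqrt(6 )]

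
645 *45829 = 29559705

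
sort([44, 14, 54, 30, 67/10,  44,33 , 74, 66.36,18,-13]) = [ - 13 , 67/10,  14,18,30, 33, 44, 44, 54,66.36, 74]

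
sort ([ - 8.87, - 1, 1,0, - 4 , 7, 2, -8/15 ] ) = [- 8.87,-4 , -1, - 8/15, 0,  1,  2,  7 ] 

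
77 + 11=88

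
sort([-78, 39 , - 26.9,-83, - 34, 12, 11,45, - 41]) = [- 83,-78, - 41,-34, - 26.9,11, 12,39, 45]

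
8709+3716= 12425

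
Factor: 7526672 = 2^4*470417^1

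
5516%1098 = 26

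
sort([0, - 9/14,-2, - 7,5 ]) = [ -7, - 2 , -9/14,0, 5] 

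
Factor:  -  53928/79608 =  -21/31= -3^1*7^1*31^ ( - 1)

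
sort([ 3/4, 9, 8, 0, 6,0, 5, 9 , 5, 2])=[ 0, 0, 3/4, 2, 5, 5, 6, 8 , 9,  9]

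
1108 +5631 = 6739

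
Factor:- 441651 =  - 3^1*7^1 * 21031^1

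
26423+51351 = 77774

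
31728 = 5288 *6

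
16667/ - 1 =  - 16667/1  =  - 16667.00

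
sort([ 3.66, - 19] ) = [ - 19 , 3.66]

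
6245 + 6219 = 12464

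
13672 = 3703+9969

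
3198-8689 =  -5491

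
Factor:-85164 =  - 2^2*3^1*47^1*151^1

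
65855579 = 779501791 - 713646212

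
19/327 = 19/327 = 0.06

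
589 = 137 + 452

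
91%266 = 91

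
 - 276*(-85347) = 23555772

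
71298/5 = 14259 + 3/5 =14259.60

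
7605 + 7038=14643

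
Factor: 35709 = 3^1*11903^1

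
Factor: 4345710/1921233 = 2^1*5^1*17^1*8521^1*640411^( - 1) = 1448570/640411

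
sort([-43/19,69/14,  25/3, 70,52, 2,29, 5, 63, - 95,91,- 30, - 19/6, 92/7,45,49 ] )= [ - 95,- 30, - 19/6, - 43/19,  2,  69/14, 5,25/3 , 92/7, 29,  45,49,52,63, 70, 91 ] 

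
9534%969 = 813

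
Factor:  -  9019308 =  - 2^2*3^1*751609^1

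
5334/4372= 2667/2186=1.22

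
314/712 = 157/356 =0.44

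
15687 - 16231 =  - 544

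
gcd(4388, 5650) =2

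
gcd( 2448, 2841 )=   3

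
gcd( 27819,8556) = 3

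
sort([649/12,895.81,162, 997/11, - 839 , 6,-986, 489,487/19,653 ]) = [ - 986, - 839, 6,487/19,649/12,997/11,162,489,653,895.81]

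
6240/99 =63  +  1/33 = 63.03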